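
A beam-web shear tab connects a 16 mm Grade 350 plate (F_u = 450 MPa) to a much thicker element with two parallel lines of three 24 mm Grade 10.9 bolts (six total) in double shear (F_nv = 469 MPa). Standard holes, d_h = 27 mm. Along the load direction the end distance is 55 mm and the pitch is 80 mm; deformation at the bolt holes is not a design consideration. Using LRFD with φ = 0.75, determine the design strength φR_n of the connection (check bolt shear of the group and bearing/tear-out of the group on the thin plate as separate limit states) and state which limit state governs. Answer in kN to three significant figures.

1910 kN (bolt shear governs)

Bolt shear: A_b = π·24²/4 = 452.4 mm²; R_n = 469 × 452.4 × 6 × 2 / 1000 = 2546 kN → 0.75 × 2546 = 1910 kN.
Bearing (1.5 l_c t F_u ≤ 3.0 d t F_u): upper limit = 3.0·24·16·450 / 1000 = 518.4 kN.
  Edge l_c = 55 − 27/2 = 41.5 → r_n = 448.2 kN; interior l_c = 80 − 27 = 53 → r_n = 518.4 kN.
  R_n,bearing = 2·448.2 + 4·518.4 = 2970 kN → 0.75 × 2970 = 2230 kN.
Bolt shear governs: 1910 kN.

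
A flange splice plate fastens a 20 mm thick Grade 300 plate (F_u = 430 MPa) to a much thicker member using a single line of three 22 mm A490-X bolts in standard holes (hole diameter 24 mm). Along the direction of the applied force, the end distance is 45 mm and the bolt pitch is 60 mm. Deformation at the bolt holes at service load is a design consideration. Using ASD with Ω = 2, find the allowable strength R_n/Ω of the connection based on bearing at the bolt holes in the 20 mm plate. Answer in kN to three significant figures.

Per bolt r_n = 1.2 l_c t F_u ≤ 2.4 d t F_u; upper limit = 2.4 × 22 × 20 × 430 / 1000 = 454.1 kN.
Edge bolt: l_c = 45 − 24/2 = 33 mm → 1.2 × 33 × 20 × 430 / 1000 = 340.6 → r_n = 340.6 kN.
Interior bolts: l_c = 60 − 24 = 36 mm → 1.2 × 36 × 20 × 430 / 1000 = 371.5 → r_n = 371.5 kN.
R_n = 1 × 340.6 + 2 × 371.5 = 1084 kN.
Allowable strength R_n/Ω = 1084 / 2 = 542 kN.

542 kN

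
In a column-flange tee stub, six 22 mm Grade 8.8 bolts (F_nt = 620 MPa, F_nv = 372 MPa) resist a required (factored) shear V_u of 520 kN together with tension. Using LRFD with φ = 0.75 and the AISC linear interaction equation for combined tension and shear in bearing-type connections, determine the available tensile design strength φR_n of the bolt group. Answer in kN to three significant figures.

A_b = π·22²/4 = 380.1 mm²; f_rv = 520 × 1000 / (6 × 380.1) = 228 MPa.
F'_nt = 1.3 F_nt − (F_nt / φF_nv) f_rv = 1.3·620 − (620/(0.75·372))·228 = 299.4 MPa, capped at F_nt → F'_nt = 299.4 MPa.
R_n = F'_nt · A_b · n = 299.4 × 380.1 × 6 / 1000 = 682.8 kN.
Design strength φR_n = 0.75 × 682.8 = 512 kN.

512 kN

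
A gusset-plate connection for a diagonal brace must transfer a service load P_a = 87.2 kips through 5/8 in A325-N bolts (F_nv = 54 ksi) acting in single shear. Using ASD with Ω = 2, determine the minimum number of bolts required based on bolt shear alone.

A_b = π·0.625²/4 = 0.3068 in².
Per-bolt allowable strength R_n/Ω = 54 × 0.3068 × 1 / 2 = 8.283 kips.
n ≥ 87.2 / 8.283 = 10.53 → use 11 bolts.

11 bolts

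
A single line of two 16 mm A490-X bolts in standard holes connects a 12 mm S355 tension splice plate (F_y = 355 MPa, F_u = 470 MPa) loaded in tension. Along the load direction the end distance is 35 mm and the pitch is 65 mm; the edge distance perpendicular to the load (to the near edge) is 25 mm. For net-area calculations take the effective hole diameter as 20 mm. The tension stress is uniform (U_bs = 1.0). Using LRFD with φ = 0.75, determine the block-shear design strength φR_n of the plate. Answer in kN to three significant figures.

Shear plane L_v = 35 + 1·65 = 100 mm; A_gv = 100 × 12 = 1200 mm².
A_nv = (100 − 1.5·20) × 12 = 840 mm².
A_nt = (25 − 0.5·20) × 12 = 180 mm².
0.6 F_u A_nv = 236.9 kN; 0.6 F_y A_gv = 255.6 kN → shear rupture governs the shear term.
R_n = 236.9 + 1.0 × 470 × 180 / 1000 = 321.5 kN.
Design strength φR_n = 0.75 × 321.5 = 241 kN.

241 kN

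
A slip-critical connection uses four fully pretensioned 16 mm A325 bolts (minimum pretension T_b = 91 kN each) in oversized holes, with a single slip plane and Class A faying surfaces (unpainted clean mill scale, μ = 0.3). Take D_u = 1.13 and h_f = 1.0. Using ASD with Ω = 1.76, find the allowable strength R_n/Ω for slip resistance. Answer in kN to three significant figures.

R_n = μ · D_u · h_f · T_b · n_s · n_b = 0.3 × 1.13 × 1.0 × 91 × 1 × 4 = 123.4 kN.
Allowable strength R_n/Ω = 123.4 / 1.76 = 70.1 kN.

70.1 kN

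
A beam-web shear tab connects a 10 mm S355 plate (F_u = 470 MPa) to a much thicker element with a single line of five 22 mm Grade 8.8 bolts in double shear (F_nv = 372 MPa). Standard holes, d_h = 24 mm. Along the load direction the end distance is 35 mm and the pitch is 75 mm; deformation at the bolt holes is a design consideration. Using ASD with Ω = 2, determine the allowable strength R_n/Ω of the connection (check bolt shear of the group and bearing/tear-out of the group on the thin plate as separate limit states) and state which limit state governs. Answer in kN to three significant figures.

Bolt shear: A_b = π·22²/4 = 380.1 mm²; R_n = 372 × 380.1 × 5 × 2 / 1000 = 1414 kN → 1414 / 2 = 707 kN.
Bearing (1.2 l_c t F_u ≤ 2.4 d t F_u): upper limit = 2.4·22·10·470 / 1000 = 248.2 kN.
  Edge l_c = 35 − 24/2 = 23 → r_n = 129.7 kN; interior l_c = 75 − 24 = 51 → r_n = 248.2 kN.
  R_n,bearing = 1·129.7 + 4·248.2 = 1122 kN → 1122 / 2 = 561 kN.
Bearing governs: 561 kN.

561 kN (bearing governs)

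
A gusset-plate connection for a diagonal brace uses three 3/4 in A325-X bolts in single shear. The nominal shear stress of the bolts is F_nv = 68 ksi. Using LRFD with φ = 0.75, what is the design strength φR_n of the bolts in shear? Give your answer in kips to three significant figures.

A_b = π × 0.75² / 4 = 0.4418 in².
R_n = F_nv · A_b · n · n_s = 68 × 0.4418 × 3 × 1 = 90.12 kips.
Design strength φR_n = 0.75 × 90.12 = 67.6 kips.

67.6 kips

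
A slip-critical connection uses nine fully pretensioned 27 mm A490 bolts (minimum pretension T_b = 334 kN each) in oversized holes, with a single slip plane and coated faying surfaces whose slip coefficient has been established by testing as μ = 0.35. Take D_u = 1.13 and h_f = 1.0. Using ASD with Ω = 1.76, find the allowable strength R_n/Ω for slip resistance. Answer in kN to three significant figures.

R_n = μ · D_u · h_f · T_b · n_s · n_b = 0.35 × 1.13 × 1.0 × 334 × 1 × 9 = 1189 kN.
Allowable strength R_n/Ω = 1189 / 1.76 = 675 kN.

675 kN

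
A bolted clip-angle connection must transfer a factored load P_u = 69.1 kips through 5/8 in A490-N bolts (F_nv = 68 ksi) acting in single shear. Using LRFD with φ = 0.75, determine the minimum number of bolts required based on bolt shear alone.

5 bolts

A_b = π·0.625²/4 = 0.3068 in².
Per-bolt design strength φR_n = 0.75 × 68 × 0.3068 × 1 = 15.65 kips.
n ≥ 69.1 / 15.65 = 4.416 → use 5 bolts.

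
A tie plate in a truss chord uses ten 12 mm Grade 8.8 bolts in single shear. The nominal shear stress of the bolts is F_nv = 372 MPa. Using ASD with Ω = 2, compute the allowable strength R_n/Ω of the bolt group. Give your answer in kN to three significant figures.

210 kN

A_b = π × 12² / 4 = 113.1 mm².
R_n = F_nv · A_b · n · n_s = 372 × 113.1 × 10 × 1 / 1000 = 420.7 kN.
Allowable strength R_n/Ω = 420.7 / 2 = 210 kN.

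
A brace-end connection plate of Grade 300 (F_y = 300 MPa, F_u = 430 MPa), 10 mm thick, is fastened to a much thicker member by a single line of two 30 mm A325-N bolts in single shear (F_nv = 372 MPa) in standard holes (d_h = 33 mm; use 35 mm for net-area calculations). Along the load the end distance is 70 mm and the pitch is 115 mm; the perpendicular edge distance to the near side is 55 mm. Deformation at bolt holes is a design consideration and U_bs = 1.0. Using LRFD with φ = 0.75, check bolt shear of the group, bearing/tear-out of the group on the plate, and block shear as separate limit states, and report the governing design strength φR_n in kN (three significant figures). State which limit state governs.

371 kN (block shear governs)

Bolt shear: A_b = π·30²/4 = 706.9 mm²; R_n = 372 × 706.9 × 2 × 1 / 1000 = 525.9 kN → 0.75 × 525.9 = 394 kN.
Bearing: edge l_c = 53.5, r_n = 276.1 kN; interior l_c = 82, r_n = 309.6 kN; R_n = 276.1 + 1·309.6 = 585.7 kN → 439 kN.
Block shear: A_gv = 1850, A_nv = 1325, A_nt = 375 mm²; R_n = min(0.6F_uA_nv, 0.6F_yA_gv) + U_bs·F_u·A_nt = 494.2 kN → 371 kN.
Block shear governs: 371 kN.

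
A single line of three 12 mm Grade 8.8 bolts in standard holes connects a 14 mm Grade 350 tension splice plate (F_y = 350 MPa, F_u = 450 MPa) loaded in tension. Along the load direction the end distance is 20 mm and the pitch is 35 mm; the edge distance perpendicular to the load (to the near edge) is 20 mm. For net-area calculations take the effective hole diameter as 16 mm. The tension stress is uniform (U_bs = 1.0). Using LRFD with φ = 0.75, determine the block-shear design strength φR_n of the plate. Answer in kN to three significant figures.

Shear plane L_v = 20 + 2·35 = 90 mm; A_gv = 90 × 14 = 1260 mm².
A_nv = (90 − 2.5·16) × 14 = 700 mm².
A_nt = (20 − 0.5·16) × 14 = 168 mm².
0.6 F_u A_nv = 189 kN; 0.6 F_y A_gv = 264.6 kN → shear rupture governs the shear term.
R_n = 189 + 1.0 × 450 × 168 / 1000 = 264.6 kN.
Design strength φR_n = 0.75 × 264.6 = 198 kN.

198 kN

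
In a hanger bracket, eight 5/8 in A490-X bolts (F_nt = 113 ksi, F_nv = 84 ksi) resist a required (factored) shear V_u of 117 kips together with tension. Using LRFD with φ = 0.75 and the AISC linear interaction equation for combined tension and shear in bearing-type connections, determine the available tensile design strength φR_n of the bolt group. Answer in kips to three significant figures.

A_b = π·0.625²/4 = 0.3068 in²; f_rv = 117 / (8 × 0.3068) = 47.67 ksi.
F'_nt = 1.3 F_nt − (F_nt / φF_nv) f_rv = 1.3·113 − (113/(0.75·84))·47.67 = 61.4 ksi, capped at F_nt → F'_nt = 61.4 ksi.
R_n = F'_nt · A_b · n = 61.4 × 0.3068 × 8 = 150.7 kips.
Design strength φR_n = 0.75 × 150.7 = 113 kips.

113 kips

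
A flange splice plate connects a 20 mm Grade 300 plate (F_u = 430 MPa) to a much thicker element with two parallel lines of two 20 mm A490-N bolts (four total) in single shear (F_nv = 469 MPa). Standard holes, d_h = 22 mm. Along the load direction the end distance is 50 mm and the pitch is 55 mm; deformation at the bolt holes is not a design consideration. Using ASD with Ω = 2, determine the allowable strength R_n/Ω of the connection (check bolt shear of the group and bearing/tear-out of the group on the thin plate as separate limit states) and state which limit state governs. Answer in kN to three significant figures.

295 kN (bolt shear governs)

Bolt shear: A_b = π·20²/4 = 314.2 mm²; R_n = 469 × 314.2 × 4 × 1 / 1000 = 589.4 kN → 589.4 / 2 = 295 kN.
Bearing (1.5 l_c t F_u ≤ 3.0 d t F_u): upper limit = 3.0·20·20·430 / 1000 = 516 kN.
  Edge l_c = 50 − 22/2 = 39 → r_n = 503.1 kN; interior l_c = 55 − 22 = 33 → r_n = 425.7 kN.
  R_n,bearing = 2·503.1 + 2·425.7 = 1858 kN → 1858 / 2 = 929 kN.
Bolt shear governs: 295 kN.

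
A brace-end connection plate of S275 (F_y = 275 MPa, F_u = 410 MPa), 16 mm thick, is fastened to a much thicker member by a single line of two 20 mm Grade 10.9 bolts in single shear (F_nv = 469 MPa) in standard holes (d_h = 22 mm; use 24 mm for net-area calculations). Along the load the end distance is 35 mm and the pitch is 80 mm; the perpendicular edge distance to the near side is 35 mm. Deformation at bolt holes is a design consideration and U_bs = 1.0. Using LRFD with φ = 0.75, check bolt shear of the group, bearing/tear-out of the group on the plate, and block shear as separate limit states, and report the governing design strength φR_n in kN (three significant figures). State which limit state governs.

Bolt shear: A_b = π·20²/4 = 314.2 mm²; R_n = 469 × 314.2 × 2 × 1 / 1000 = 294.7 kN → 0.75 × 294.7 = 221 kN.
Bearing: edge l_c = 24, r_n = 188.9 kN; interior l_c = 58, r_n = 314.9 kN; R_n = 188.9 + 1·314.9 = 503.8 kN → 378 kN.
Block shear: A_gv = 1840, A_nv = 1264, A_nt = 368 mm²; R_n = min(0.6F_uA_nv, 0.6F_yA_gv) + U_bs·F_u·A_nt = 454.5 kN → 341 kN.
Bolt shear governs: 221 kN.

221 kN (bolt shear governs)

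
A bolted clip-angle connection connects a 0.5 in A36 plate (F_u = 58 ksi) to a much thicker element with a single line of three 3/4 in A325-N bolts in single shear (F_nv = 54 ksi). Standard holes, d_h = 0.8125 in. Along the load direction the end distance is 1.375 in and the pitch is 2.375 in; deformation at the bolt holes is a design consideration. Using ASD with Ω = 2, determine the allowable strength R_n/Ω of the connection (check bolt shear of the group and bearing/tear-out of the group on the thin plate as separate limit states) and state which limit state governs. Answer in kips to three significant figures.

Bolt shear: A_b = π·0.75²/4 = 0.4418 in²; R_n = 54 × 0.4418 × 3 × 1 = 71.57 kips → 71.57 / 2 = 35.8 kips.
Bearing (1.2 l_c t F_u ≤ 2.4 d t F_u): upper limit = 2.4·0.75·0.5·58 = 52.2 kips.
  Edge l_c = 1.375 − 0.8125/2 = 0.9688 → r_n = 33.71 kips; interior l_c = 2.375 − 0.8125 = 1.562 → r_n = 52.2 kips.
  R_n,bearing = 1·33.71 + 2·52.2 = 138.1 kips → 138.1 / 2 = 69.1 kips.
Bolt shear governs: 35.8 kips.

35.8 kips (bolt shear governs)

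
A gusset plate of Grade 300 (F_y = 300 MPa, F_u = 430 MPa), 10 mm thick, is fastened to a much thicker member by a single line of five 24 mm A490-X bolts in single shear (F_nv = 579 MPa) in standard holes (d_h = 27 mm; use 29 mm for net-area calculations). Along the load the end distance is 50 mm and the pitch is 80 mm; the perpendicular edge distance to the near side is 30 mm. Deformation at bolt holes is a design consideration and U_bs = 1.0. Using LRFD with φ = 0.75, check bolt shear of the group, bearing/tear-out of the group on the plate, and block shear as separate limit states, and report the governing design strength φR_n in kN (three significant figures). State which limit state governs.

513 kN (block shear governs)

Bolt shear: A_b = π·24²/4 = 452.4 mm²; R_n = 579 × 452.4 × 5 × 1 / 1000 = 1310 kN → 0.75 × 1310 = 982 kN.
Bearing: edge l_c = 36.5, r_n = 188.3 kN; interior l_c = 53, r_n = 247.7 kN; R_n = 188.3 + 4·247.7 = 1179 kN → 884 kN.
Block shear: A_gv = 3700, A_nv = 2395, A_nt = 155 mm²; R_n = min(0.6F_uA_nv, 0.6F_yA_gv) + U_bs·F_u·A_nt = 684.6 kN → 513 kN.
Block shear governs: 513 kN.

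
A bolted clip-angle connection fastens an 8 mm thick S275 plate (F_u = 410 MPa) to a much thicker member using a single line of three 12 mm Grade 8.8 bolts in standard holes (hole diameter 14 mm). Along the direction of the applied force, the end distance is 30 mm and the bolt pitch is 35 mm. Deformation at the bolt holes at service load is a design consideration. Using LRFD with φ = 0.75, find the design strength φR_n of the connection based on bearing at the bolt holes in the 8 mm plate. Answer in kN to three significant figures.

Per bolt r_n = 1.2 l_c t F_u ≤ 2.4 d t F_u; upper limit = 2.4 × 12 × 8 × 410 / 1000 = 94.46 kN.
Edge bolt: l_c = 30 − 14/2 = 23 mm → 1.2 × 23 × 8 × 410 / 1000 = 90.53 → r_n = 90.53 kN.
Interior bolts: l_c = 35 − 14 = 21 mm → 1.2 × 21 × 8 × 410 / 1000 = 82.66 → r_n = 82.66 kN.
R_n = 1 × 90.53 + 2 × 82.66 = 255.8 kN.
Design strength φR_n = 0.75 × 255.8 = 192 kN.

192 kN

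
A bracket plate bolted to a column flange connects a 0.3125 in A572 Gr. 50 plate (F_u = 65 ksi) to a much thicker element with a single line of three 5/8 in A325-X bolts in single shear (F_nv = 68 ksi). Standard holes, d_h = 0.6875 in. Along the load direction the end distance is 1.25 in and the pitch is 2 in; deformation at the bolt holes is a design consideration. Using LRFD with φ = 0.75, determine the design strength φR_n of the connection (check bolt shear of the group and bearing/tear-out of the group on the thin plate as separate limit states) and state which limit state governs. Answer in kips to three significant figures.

Bolt shear: A_b = π·0.625²/4 = 0.3068 in²; R_n = 68 × 0.3068 × 3 × 1 = 62.59 kips → 0.75 × 62.59 = 46.9 kips.
Bearing (1.2 l_c t F_u ≤ 2.4 d t F_u): upper limit = 2.4·0.625·0.3125·65 = 30.47 kips.
  Edge l_c = 1.25 − 0.6875/2 = 0.9062 → r_n = 22.09 kips; interior l_c = 2 − 0.6875 = 1.312 → r_n = 30.47 kips.
  R_n,bearing = 1·22.09 + 2·30.47 = 83.03 kips → 0.75 × 83.03 = 62.3 kips.
Bolt shear governs: 46.9 kips.

46.9 kips (bolt shear governs)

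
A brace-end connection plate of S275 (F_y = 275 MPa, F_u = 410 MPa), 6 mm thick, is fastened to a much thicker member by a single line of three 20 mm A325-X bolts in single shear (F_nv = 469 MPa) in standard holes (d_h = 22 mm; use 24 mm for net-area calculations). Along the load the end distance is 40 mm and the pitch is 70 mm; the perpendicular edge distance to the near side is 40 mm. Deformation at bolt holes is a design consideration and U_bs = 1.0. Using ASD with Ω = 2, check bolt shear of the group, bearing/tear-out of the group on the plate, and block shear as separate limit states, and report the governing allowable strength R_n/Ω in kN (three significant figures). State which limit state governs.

123 kN (block shear governs)

Bolt shear: A_b = π·20²/4 = 314.2 mm²; R_n = 469 × 314.2 × 3 × 1 / 1000 = 442 kN → 442 / 2 = 221 kN.
Bearing: edge l_c = 29, r_n = 85.61 kN; interior l_c = 48, r_n = 118.1 kN; R_n = 85.61 + 2·118.1 = 321.8 kN → 161 kN.
Block shear: A_gv = 1080, A_nv = 720, A_nt = 168 mm²; R_n = min(0.6F_uA_nv, 0.6F_yA_gv) + U_bs·F_u·A_nt = 246 kN → 123 kN.
Block shear governs: 123 kN.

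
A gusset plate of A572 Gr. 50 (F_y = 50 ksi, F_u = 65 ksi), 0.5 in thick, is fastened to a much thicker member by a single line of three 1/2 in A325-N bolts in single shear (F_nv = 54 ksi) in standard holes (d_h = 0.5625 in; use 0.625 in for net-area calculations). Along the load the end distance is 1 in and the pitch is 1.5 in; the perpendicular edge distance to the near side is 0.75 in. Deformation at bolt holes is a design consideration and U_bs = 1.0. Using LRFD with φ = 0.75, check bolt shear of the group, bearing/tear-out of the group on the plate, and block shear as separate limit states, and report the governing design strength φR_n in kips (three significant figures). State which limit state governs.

Bolt shear: A_b = π·0.5²/4 = 0.1963 in²; R_n = 54 × 0.1963 × 3 × 1 = 31.81 kips → 0.75 × 31.81 = 23.9 kips.
Bearing: edge l_c = 0.7188, r_n = 28.03 kips; interior l_c = 0.9375, r_n = 36.56 kips; R_n = 28.03 + 2·36.56 = 101.2 kips → 75.9 kips.
Block shear: A_gv = 2, A_nv = 1.219, A_nt = 0.2188 in²; R_n = min(0.6F_uA_nv, 0.6F_yA_gv) + U_bs·F_u·A_nt = 61.75 kips → 46.3 kips.
Bolt shear governs: 23.9 kips.

23.9 kips (bolt shear governs)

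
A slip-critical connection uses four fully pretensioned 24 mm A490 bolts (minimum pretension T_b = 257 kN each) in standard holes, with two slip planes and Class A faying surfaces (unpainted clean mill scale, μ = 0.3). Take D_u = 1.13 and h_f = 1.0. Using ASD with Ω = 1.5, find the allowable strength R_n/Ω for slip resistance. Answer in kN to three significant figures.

465 kN

R_n = μ · D_u · h_f · T_b · n_s · n_b = 0.3 × 1.13 × 1.0 × 257 × 2 × 4 = 697 kN.
Allowable strength R_n/Ω = 697 / 1.5 = 465 kN.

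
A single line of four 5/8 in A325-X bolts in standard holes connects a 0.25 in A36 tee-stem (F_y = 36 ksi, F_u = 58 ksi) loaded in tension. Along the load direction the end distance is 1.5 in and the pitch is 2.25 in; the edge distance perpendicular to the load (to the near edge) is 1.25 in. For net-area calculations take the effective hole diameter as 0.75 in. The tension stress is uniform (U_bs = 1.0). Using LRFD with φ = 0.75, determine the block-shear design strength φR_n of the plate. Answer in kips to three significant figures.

42.9 kips

Shear plane L_v = 1.5 + 3·2.25 = 8.25 in; A_gv = 8.25 × 0.25 = 2.062 in².
A_nv = (8.25 − 3.5·0.75) × 0.25 = 1.406 in².
A_nt = (1.25 − 0.5·0.75) × 0.25 = 0.2188 in².
0.6 F_u A_nv = 48.94 kips; 0.6 F_y A_gv = 44.55 kips → shear yielding governs the shear term.
R_n = 44.55 + 1.0 × 58 × 0.2188 = 57.24 kips.
Design strength φR_n = 0.75 × 57.24 = 42.9 kips.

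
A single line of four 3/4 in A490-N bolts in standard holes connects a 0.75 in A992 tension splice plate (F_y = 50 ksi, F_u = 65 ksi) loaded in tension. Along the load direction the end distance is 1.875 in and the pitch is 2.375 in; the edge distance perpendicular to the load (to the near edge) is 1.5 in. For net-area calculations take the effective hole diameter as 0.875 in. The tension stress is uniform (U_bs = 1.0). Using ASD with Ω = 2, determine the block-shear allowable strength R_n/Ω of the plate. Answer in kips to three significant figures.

113 kips

Shear plane L_v = 1.875 + 3·2.375 = 9 in; A_gv = 9 × 0.75 = 6.75 in².
A_nv = (9 − 3.5·0.875) × 0.75 = 4.453 in².
A_nt = (1.5 − 0.5·0.875) × 0.75 = 0.7969 in².
0.6 F_u A_nv = 173.7 kips; 0.6 F_y A_gv = 202.5 kips → shear rupture governs the shear term.
R_n = 173.7 + 1.0 × 65 × 0.7969 = 225.5 kips.
Allowable strength R_n/Ω = 225.5 / 2 = 113 kips.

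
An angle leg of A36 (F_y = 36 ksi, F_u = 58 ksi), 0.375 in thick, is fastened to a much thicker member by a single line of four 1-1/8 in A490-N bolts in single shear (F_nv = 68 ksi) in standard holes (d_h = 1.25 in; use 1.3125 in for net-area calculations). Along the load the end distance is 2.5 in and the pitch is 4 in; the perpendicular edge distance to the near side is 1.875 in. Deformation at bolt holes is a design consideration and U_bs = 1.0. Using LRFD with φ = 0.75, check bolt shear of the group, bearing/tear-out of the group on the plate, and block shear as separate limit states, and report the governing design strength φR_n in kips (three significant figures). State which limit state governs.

Bolt shear: A_b = π·1.125²/4 = 0.994 in²; R_n = 68 × 0.994 × 4 × 1 = 270.4 kips → 0.75 × 270.4 = 203 kips.
Bearing: edge l_c = 1.875, r_n = 48.94 kips; interior l_c = 2.75, r_n = 58.72 kips; R_n = 48.94 + 3·58.72 = 225.1 kips → 169 kips.
Block shear: A_gv = 5.438, A_nv = 3.715, A_nt = 0.457 in²; R_n = min(0.6F_uA_nv, 0.6F_yA_gv) + U_bs·F_u·A_nt = 144 kips → 108 kips.
Block shear governs: 108 kips.

108 kips (block shear governs)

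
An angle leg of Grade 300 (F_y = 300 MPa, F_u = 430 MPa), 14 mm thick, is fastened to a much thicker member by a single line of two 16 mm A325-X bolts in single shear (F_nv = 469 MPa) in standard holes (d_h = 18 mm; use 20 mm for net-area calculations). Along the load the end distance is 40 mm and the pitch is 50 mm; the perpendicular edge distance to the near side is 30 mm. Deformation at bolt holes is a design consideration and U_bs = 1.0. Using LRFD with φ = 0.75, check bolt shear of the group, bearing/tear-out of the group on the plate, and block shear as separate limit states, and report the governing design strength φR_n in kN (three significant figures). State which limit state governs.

141 kN (bolt shear governs)

Bolt shear: A_b = π·16²/4 = 201.1 mm²; R_n = 469 × 201.1 × 2 × 1 / 1000 = 188.6 kN → 0.75 × 188.6 = 141 kN.
Bearing: edge l_c = 31, r_n = 223.9 kN; interior l_c = 32, r_n = 231.2 kN; R_n = 223.9 + 1·231.2 = 455.1 kN → 341 kN.
Block shear: A_gv = 1260, A_nv = 840, A_nt = 280 mm²; R_n = min(0.6F_uA_nv, 0.6F_yA_gv) + U_bs·F_u·A_nt = 337.1 kN → 253 kN.
Bolt shear governs: 141 kN.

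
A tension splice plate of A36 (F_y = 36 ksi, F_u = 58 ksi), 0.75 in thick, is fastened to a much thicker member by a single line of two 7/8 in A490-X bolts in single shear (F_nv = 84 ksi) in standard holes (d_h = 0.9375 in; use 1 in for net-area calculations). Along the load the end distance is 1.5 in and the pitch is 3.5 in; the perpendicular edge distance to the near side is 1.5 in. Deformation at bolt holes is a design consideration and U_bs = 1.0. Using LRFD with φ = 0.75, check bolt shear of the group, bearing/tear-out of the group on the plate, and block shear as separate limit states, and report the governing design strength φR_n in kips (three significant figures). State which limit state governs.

75.8 kips (bolt shear governs)

Bolt shear: A_b = π·0.875²/4 = 0.6013 in²; R_n = 84 × 0.6013 × 2 × 1 = 101 kips → 0.75 × 101 = 75.8 kips.
Bearing: edge l_c = 1.031, r_n = 53.83 kips; interior l_c = 2.562, r_n = 91.35 kips; R_n = 53.83 + 1·91.35 = 145.2 kips → 109 kips.
Block shear: A_gv = 3.75, A_nv = 2.625, A_nt = 0.75 in²; R_n = min(0.6F_uA_nv, 0.6F_yA_gv) + U_bs·F_u·A_nt = 124.5 kips → 93.4 kips.
Bolt shear governs: 75.8 kips.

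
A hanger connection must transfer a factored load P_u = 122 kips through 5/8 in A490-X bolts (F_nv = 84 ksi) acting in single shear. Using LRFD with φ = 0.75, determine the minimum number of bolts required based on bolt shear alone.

A_b = π·0.625²/4 = 0.3068 in².
Per-bolt design strength φR_n = 0.75 × 84 × 0.3068 × 1 = 19.33 kips.
n ≥ 122 / 19.33 = 6.312 → use 7 bolts.

7 bolts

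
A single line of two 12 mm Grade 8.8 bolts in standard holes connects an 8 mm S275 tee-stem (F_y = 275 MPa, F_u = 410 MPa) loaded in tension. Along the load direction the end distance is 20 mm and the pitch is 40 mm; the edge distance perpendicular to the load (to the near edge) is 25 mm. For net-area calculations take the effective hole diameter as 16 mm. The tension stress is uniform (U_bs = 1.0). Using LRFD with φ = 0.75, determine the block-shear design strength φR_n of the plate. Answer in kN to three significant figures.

95 kN

Shear plane L_v = 20 + 1·40 = 60 mm; A_gv = 60 × 8 = 480 mm².
A_nv = (60 − 1.5·16) × 8 = 288 mm².
A_nt = (25 − 0.5·16) × 8 = 136 mm².
0.6 F_u A_nv = 70.85 kN; 0.6 F_y A_gv = 79.2 kN → shear rupture governs the shear term.
R_n = 70.85 + 1.0 × 410 × 136 / 1000 = 126.6 kN.
Design strength φR_n = 0.75 × 126.6 = 95 kN.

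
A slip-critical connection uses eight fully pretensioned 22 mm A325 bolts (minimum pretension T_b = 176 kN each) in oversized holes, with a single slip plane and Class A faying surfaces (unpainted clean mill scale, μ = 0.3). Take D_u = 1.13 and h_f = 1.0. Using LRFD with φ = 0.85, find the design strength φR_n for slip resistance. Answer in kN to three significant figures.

406 kN

R_n = μ · D_u · h_f · T_b · n_s · n_b = 0.3 × 1.13 × 1.0 × 176 × 1 × 8 = 477.3 kN.
Design strength φR_n = 0.85 × 477.3 = 406 kN.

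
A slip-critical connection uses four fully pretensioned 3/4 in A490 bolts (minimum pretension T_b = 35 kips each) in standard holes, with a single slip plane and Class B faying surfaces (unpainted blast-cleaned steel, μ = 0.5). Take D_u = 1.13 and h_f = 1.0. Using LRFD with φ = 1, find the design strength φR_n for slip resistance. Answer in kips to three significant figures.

79.1 kips

R_n = μ · D_u · h_f · T_b · n_s · n_b = 0.5 × 1.13 × 1.0 × 35 × 1 × 4 = 79.1 kips.
Design strength φR_n = 1 × 79.1 = 79.1 kips.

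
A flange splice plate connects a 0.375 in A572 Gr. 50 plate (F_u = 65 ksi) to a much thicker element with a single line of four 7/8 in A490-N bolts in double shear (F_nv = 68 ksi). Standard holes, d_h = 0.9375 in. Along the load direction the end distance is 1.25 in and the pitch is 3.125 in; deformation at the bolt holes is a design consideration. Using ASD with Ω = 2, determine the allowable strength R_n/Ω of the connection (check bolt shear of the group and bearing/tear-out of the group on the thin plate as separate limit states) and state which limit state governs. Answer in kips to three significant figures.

88.2 kips (bearing governs)

Bolt shear: A_b = π·0.875²/4 = 0.6013 in²; R_n = 68 × 0.6013 × 4 × 2 = 327.1 kips → 327.1 / 2 = 164 kips.
Bearing (1.2 l_c t F_u ≤ 2.4 d t F_u): upper limit = 2.4·0.875·0.375·65 = 51.19 kips.
  Edge l_c = 1.25 − 0.9375/2 = 0.7812 → r_n = 22.85 kips; interior l_c = 3.125 − 0.9375 = 2.188 → r_n = 51.19 kips.
  R_n,bearing = 1·22.85 + 3·51.19 = 176.4 kips → 176.4 / 2 = 88.2 kips.
Bearing governs: 88.2 kips.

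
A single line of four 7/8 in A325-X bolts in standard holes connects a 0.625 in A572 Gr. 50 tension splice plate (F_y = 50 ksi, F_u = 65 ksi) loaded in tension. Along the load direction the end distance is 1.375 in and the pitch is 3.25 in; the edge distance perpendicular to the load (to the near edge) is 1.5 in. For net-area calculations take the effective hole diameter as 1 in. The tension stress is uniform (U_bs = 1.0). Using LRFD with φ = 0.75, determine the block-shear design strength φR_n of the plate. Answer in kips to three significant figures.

170 kips

Shear plane L_v = 1.375 + 3·3.25 = 11.12 in; A_gv = 11.12 × 0.625 = 6.953 in².
A_nv = (11.12 − 3.5·1) × 0.625 = 4.766 in².
A_nt = (1.5 − 0.5·1) × 0.625 = 0.625 in².
0.6 F_u A_nv = 185.9 kips; 0.6 F_y A_gv = 208.6 kips → shear rupture governs the shear term.
R_n = 185.9 + 1.0 × 65 × 0.625 = 226.5 kips.
Design strength φR_n = 0.75 × 226.5 = 170 kips.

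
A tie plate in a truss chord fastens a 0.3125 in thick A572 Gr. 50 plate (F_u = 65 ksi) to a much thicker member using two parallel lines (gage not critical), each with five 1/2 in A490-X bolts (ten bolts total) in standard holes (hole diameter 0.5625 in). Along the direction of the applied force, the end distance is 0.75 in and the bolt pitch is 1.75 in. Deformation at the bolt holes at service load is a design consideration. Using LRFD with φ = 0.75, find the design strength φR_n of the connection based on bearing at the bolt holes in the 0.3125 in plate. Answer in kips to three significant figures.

163 kips

Per bolt r_n = 1.2 l_c t F_u ≤ 2.4 d t F_u; upper limit = 2.4 × 0.5 × 0.3125 × 65 = 24.38 kips.
Edge bolt: l_c = 0.75 − 0.5625/2 = 0.4688 in → 1.2 × 0.4688 × 0.3125 × 65 = 11.43 → r_n = 11.43 kips.
Interior bolts: l_c = 1.75 − 0.5625 = 1.188 in → 1.2 × 1.188 × 0.3125 × 65 = 28.95 → r_n = 24.38 kips.
R_n = 2 × 11.43 + 8 × 24.38 = 217.9 kips.
Design strength φR_n = 0.75 × 217.9 = 163 kips.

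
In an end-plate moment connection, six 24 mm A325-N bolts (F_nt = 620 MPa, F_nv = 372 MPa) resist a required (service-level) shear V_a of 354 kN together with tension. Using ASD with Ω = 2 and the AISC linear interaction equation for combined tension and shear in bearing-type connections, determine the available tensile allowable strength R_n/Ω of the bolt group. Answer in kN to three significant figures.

504 kN

A_b = π·24²/4 = 452.4 mm²; f_rv = 354 × 1000 / (6 × 452.4) = 130.4 MPa.
F'_nt = 1.3 F_nt − (Ω F_nt / F_nv) f_rv = 1.3·620 − (2·620/372)·130.4 = 371.3 MPa, capped at F_nt → F'_nt = 371.3 MPa.
R_n = F'_nt · A_b · n = 371.3 × 452.4 × 6 / 1000 = 1008 kN.
Allowable strength R_n/Ω = 1008 / 2 = 504 kN.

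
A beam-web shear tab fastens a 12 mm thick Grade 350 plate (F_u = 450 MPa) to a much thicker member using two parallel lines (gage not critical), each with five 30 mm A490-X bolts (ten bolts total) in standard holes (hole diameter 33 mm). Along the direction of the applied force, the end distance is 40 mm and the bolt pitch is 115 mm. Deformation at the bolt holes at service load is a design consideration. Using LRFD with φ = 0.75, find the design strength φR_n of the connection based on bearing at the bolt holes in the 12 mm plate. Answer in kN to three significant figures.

Per bolt r_n = 1.2 l_c t F_u ≤ 2.4 d t F_u; upper limit = 2.4 × 30 × 12 × 450 / 1000 = 388.8 kN.
Edge bolt: l_c = 40 − 33/2 = 23.5 mm → 1.2 × 23.5 × 12 × 450 / 1000 = 152.3 → r_n = 152.3 kN.
Interior bolts: l_c = 115 − 33 = 82 mm → 1.2 × 82 × 12 × 450 / 1000 = 531.4 → r_n = 388.8 kN.
R_n = 2 × 152.3 + 8 × 388.8 = 3415 kN.
Design strength φR_n = 0.75 × 3415 = 2560 kN.

2560 kN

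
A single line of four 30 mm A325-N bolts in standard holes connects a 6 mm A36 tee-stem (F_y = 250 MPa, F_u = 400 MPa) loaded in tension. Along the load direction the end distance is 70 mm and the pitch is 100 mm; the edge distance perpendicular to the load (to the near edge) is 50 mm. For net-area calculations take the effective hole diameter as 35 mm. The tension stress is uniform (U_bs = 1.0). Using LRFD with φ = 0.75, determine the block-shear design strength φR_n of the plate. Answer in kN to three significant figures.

308 kN

Shear plane L_v = 70 + 3·100 = 370 mm; A_gv = 370 × 6 = 2220 mm².
A_nv = (370 − 3.5·35) × 6 = 1485 mm².
A_nt = (50 − 0.5·35) × 6 = 195 mm².
0.6 F_u A_nv = 356.4 kN; 0.6 F_y A_gv = 333 kN → shear yielding governs the shear term.
R_n = 333 + 1.0 × 400 × 195 / 1000 = 411 kN.
Design strength φR_n = 0.75 × 411 = 308 kN.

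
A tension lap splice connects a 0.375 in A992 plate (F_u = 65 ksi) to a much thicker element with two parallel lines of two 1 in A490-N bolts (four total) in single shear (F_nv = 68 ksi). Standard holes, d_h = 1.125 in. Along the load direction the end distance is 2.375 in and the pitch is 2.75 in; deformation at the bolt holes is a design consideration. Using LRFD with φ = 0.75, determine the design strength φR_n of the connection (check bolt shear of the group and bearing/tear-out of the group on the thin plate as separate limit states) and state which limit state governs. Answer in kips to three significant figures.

151 kips (bearing governs)

Bolt shear: A_b = π·1²/4 = 0.7854 in²; R_n = 68 × 0.7854 × 4 × 1 = 213.6 kips → 0.75 × 213.6 = 160 kips.
Bearing (1.2 l_c t F_u ≤ 2.4 d t F_u): upper limit = 2.4·1·0.375·65 = 58.5 kips.
  Edge l_c = 2.375 − 1.125/2 = 1.812 → r_n = 53.02 kips; interior l_c = 2.75 − 1.125 = 1.625 → r_n = 47.53 kips.
  R_n,bearing = 2·53.02 + 2·47.53 = 201.1 kips → 0.75 × 201.1 = 151 kips.
Bearing governs: 151 kips.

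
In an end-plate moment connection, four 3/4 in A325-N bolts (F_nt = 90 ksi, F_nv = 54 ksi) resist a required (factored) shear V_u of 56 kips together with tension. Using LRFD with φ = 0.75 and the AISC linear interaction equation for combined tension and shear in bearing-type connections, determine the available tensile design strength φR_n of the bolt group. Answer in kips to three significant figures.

61.7 kips

A_b = π·0.75²/4 = 0.4418 in²; f_rv = 56 / (4 × 0.4418) = 31.69 ksi.
F'_nt = 1.3 F_nt − (F_nt / φF_nv) f_rv = 1.3·90 − (90/(0.75·54))·31.69 = 46.58 ksi, capped at F_nt → F'_nt = 46.58 ksi.
R_n = F'_nt · A_b · n = 46.58 × 0.4418 × 4 = 82.31 kips.
Design strength φR_n = 0.75 × 82.31 = 61.7 kips.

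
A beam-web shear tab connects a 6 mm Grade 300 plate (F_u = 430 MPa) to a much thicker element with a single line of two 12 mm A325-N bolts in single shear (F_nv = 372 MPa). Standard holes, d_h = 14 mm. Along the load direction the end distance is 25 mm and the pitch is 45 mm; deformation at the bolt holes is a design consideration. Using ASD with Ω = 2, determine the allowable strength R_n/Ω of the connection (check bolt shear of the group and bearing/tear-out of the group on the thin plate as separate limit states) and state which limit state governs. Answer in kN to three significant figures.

42.1 kN (bolt shear governs)

Bolt shear: A_b = π·12²/4 = 113.1 mm²; R_n = 372 × 113.1 × 2 × 1 / 1000 = 84.14 kN → 84.14 / 2 = 42.1 kN.
Bearing (1.2 l_c t F_u ≤ 2.4 d t F_u): upper limit = 2.4·12·6·430 / 1000 = 74.3 kN.
  Edge l_c = 25 − 14/2 = 18 → r_n = 55.73 kN; interior l_c = 45 − 14 = 31 → r_n = 74.3 kN.
  R_n,bearing = 1·55.73 + 1·74.3 = 130 kN → 130 / 2 = 65 kN.
Bolt shear governs: 42.1 kN.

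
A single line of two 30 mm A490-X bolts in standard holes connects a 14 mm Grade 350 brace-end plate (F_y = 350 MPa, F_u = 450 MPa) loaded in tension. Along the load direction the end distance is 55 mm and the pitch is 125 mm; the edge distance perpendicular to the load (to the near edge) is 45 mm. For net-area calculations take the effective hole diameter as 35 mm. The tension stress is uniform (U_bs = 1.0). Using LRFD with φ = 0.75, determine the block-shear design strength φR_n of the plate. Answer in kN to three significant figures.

Shear plane L_v = 55 + 1·125 = 180 mm; A_gv = 180 × 14 = 2520 mm².
A_nv = (180 − 1.5·35) × 14 = 1785 mm².
A_nt = (45 − 0.5·35) × 14 = 385 mm².
0.6 F_u A_nv = 481.9 kN; 0.6 F_y A_gv = 529.2 kN → shear rupture governs the shear term.
R_n = 481.9 + 1.0 × 450 × 385 / 1000 = 655.2 kN.
Design strength φR_n = 0.75 × 655.2 = 491 kN.

491 kN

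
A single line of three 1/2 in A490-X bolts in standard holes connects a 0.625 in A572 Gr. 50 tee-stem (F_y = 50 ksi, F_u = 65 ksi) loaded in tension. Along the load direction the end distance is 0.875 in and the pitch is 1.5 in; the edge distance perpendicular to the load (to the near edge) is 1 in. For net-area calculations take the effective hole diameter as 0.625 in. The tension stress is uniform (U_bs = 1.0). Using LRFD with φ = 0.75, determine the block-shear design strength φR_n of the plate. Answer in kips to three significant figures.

63.2 kips

Shear plane L_v = 0.875 + 2·1.5 = 3.875 in; A_gv = 3.875 × 0.625 = 2.422 in².
A_nv = (3.875 − 2.5·0.625) × 0.625 = 1.445 in².
A_nt = (1 − 0.5·0.625) × 0.625 = 0.4297 in².
0.6 F_u A_nv = 56.37 kips; 0.6 F_y A_gv = 72.66 kips → shear rupture governs the shear term.
R_n = 56.37 + 1.0 × 65 × 0.4297 = 84.3 kips.
Design strength φR_n = 0.75 × 84.3 = 63.2 kips.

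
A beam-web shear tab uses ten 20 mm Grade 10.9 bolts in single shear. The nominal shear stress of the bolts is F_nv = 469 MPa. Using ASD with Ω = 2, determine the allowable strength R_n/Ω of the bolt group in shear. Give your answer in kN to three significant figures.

A_b = π × 20² / 4 = 314.2 mm².
R_n = F_nv · A_b · n · n_s = 469 × 314.2 × 10 × 1 / 1000 = 1473 kN.
Allowable strength R_n/Ω = 1473 / 2 = 737 kN.

737 kN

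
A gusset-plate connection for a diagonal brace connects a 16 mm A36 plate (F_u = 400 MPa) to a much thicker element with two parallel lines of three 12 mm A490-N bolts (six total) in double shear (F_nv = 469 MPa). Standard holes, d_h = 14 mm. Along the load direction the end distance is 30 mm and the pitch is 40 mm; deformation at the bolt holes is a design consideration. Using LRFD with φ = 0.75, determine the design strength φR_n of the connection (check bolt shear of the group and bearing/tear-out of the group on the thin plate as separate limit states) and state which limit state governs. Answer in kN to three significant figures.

477 kN (bolt shear governs)

Bolt shear: A_b = π·12²/4 = 113.1 mm²; R_n = 469 × 113.1 × 6 × 2 / 1000 = 636.5 kN → 0.75 × 636.5 = 477 kN.
Bearing (1.2 l_c t F_u ≤ 2.4 d t F_u): upper limit = 2.4·12·16·400 / 1000 = 184.3 kN.
  Edge l_c = 30 − 14/2 = 23 → r_n = 176.6 kN; interior l_c = 40 − 14 = 26 → r_n = 184.3 kN.
  R_n,bearing = 2·176.6 + 4·184.3 = 1091 kN → 0.75 × 1091 = 818 kN.
Bolt shear governs: 477 kN.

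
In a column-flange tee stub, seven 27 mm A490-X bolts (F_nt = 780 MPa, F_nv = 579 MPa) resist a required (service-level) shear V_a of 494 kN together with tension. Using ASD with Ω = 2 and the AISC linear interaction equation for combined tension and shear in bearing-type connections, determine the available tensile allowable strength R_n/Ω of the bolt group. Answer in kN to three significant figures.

1370 kN

A_b = π·27²/4 = 572.6 mm²; f_rv = 494 × 1000 / (7 × 572.6) = 123.3 MPa.
F'_nt = 1.3 F_nt − (Ω F_nt / F_nv) f_rv = 1.3·780 − (2·780/579)·123.3 = 681.9 MPa, capped at F_nt → F'_nt = 681.9 MPa.
R_n = F'_nt · A_b · n = 681.9 × 572.6 × 7 / 1000 = 2733 kN.
Allowable strength R_n/Ω = 2733 / 2 = 1370 kN.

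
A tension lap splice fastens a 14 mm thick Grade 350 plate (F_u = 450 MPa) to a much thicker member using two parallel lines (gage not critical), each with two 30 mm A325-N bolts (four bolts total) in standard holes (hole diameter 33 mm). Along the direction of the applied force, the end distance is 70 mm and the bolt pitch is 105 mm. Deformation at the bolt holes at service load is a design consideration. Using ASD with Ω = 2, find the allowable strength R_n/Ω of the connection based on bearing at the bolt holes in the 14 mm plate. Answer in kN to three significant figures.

858 kN

Per bolt r_n = 1.2 l_c t F_u ≤ 2.4 d t F_u; upper limit = 2.4 × 30 × 14 × 450 / 1000 = 453.6 kN.
Edge bolt: l_c = 70 − 33/2 = 53.5 mm → 1.2 × 53.5 × 14 × 450 / 1000 = 404.5 → r_n = 404.5 kN.
Interior bolts: l_c = 105 − 33 = 72 mm → 1.2 × 72 × 14 × 450 / 1000 = 544.3 → r_n = 453.6 kN.
R_n = 2 × 404.5 + 2 × 453.6 = 1716 kN.
Allowable strength R_n/Ω = 1716 / 2 = 858 kN.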